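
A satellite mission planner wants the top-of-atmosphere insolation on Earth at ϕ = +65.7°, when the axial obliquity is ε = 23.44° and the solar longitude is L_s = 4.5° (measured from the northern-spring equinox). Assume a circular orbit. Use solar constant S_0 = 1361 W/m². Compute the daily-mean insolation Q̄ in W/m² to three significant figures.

Solar declination: sin δ = sin ε · sin L_s = sin 23.44° × sin 4.5° = 0.03121, so δ = +1.788°.
cos h₀ = −tan(+65.7°) tan(+1.788°) = -0.0692, h₀ = 1.6400 rad.
Bracket: h₀ sin ϕ sin δ + cos ϕ cos δ sin h₀ = 1.6400×0.91140×0.03121 + 0.41151×0.99951×0.99761 = 0.046649 + 0.410325 = 0.456974.
Q̄ = (S_0/π) × [bracket] = (1361/π) × 0.456974 = 198.0 W/m².

Q̄ ≈ 198 W/m²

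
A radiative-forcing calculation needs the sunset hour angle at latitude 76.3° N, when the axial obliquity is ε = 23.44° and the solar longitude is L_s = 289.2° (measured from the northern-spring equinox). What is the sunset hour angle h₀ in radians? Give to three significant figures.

Solar declination: sin δ = sin ε · sin L_s = sin 23.44° × sin 289.2° = -0.37566, so δ = -22.065°.
cos h₀ = −tan ϕ · tan δ = 1.6628 ≥ 1, so the Sun never rises (polar night) and h₀ = 0.

h₀ = 0.00 rad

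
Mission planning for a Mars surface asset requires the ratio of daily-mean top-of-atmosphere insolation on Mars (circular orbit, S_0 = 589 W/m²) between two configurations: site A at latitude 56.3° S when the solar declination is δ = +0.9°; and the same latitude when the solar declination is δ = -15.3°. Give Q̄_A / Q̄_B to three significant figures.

Q̄_A / Q̄_B ≈ 0.577

— Configuration A (ϕ=-56.3°):
cos h₀ = −tan(-56.3°) tan(+0.900°) = 0.0236, h₀ = 1.5472 rad.
Bracket: h₀ sin ϕ sin δ + cos ϕ cos δ sin h₀ = 1.5472×-0.83195×0.01571 + 0.55484×0.99988×0.99972 = -0.020222 + 0.554618 = 0.534396.
Q̄ = (S_0/π) × [bracket] = (589/π) × 0.534396 = 100.19 W/m².
— Configuration B (ϕ=-56.3°):
cos h₀ = −tan(-56.3°) tan(-15.300°) = -0.4102, h₀ = 1.9935 rad.
Bracket: h₀ sin ϕ sin δ + cos ϕ cos δ sin h₀ = 1.9935×-0.83195×-0.26387 + 0.55484×0.96456×0.91200 = 0.437626 + 0.488081 = 0.925707.
Q̄ = (S_0/π) × [bracket] = (589/π) × 0.925707 = 173.56 W/m².
Ratio Q̄_A / Q̄_B = 100.19 / 173.56 = 0.5773.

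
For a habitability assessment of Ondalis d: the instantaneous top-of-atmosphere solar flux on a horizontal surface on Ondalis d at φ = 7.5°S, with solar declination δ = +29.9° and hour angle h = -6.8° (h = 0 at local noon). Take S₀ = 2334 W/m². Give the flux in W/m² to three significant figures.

cos θ_z = sin φ sin δ + cos φ cos δ cos h = -0.065066 + 0.853434 = 0.788368.
Flux = S₀ · cos θ_z = 2334 × 0.788368 = 1840 W/m².

1.84e+03 W/m²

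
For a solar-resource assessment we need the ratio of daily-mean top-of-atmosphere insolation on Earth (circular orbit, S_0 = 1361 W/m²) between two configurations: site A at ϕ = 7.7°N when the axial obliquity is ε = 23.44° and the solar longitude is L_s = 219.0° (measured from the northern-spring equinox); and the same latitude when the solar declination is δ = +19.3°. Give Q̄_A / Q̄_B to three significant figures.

— Configuration A (ϕ=+7.7°):
Solar declination: sin δ = sin ε · sin L_s = sin 23.44° × sin 219.0° = -0.25034, so δ = -14.497°.
cos h₀ = −tan(+7.7°) tan(-14.497°) = 0.0350, h₀ = 1.5358 rad.
Bracket: h₀ sin ϕ sin δ + cos ϕ cos δ sin h₀ = 1.5358×0.13399×-0.25034 + 0.99098×0.96816×0.99939 = -0.051515 + 0.958842 = 0.907327.
Q̄ = (S_0/π) × [bracket] = (1361/π) × 0.907327 = 393.07 W/m².
— Configuration B (ϕ=+7.7°):
cos h₀ = −tan(+7.7°) tan(+19.300°) = -0.0473, h₀ = 1.6182 rad.
Bracket: h₀ sin ϕ sin δ + cos ϕ cos δ sin h₀ = 1.6182×0.13399×0.33051 + 0.99098×0.94380×0.99888 = 0.071662 + 0.934239 = 1.005901.
Q̄ = (S_0/π) × [bracket] = (1361/π) × 1.005901 = 435.78 W/m².
Ratio Q̄_A / Q̄_B = 393.07 / 435.78 = 0.9020.

Q̄_A / Q̄_B ≈ 0.902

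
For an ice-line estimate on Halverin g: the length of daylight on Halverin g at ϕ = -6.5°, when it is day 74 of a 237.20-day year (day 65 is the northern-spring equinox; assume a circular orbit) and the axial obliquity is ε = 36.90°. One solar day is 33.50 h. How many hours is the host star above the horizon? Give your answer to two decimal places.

16.58 h

Solar longitude: L_s = 360° × (74 − 65)/237.20 = 13.659°.
sin δ = sin 36.90° × sin 13.659° = 0.14179, so δ = +8.151°.
cos h₀ = −tan ϕ · tan δ = −tan(-6.5°) × tan(+8.151°) = 0.0163, so h₀ = 1.5545 rad = 89.06°.
Daylight = 2h₀/(2π) × 33.50 h = (1.5545/π) × 33.50 = 16.58 h.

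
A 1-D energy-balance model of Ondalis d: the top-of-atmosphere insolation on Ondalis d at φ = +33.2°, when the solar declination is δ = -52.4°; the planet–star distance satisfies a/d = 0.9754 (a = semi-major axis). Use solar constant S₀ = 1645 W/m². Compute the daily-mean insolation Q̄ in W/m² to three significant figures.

cos H₀ = −tan(+33.2°) tan(-52.400°) = 0.8497, H₀ = 0.5553 rad.
Bracket: H₀ sin φ sin δ + cos φ cos δ sin H₀ = 0.5553×0.54756×-0.79229 + 0.83676×0.61015×0.52722 = -0.240904 + 0.269172 = 0.028268.
Inverse-square distance factor (a/d)² = 0.9754² = 0.951405.
Q̄ = (S₀/π) × 0.951405 × [bracket] = (1645/π) × 0.951405 × 0.028268 = 14.08 W/m².

Q̄ ≈ 14.1 W/m²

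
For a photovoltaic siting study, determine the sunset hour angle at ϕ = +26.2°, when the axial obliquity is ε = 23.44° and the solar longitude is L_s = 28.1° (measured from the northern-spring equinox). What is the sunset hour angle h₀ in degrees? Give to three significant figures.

Solar declination: sin δ = sin ε · sin L_s = sin 23.44° × sin 28.1° = 0.18736, so δ = +10.799°.
cos h₀ = −tan ϕ · tan δ = −tan(+26.2°) × tan(+10.799°) = -0.0939, so h₀ = 1.6648 rad = 95.39°.

h₀ = 95.4°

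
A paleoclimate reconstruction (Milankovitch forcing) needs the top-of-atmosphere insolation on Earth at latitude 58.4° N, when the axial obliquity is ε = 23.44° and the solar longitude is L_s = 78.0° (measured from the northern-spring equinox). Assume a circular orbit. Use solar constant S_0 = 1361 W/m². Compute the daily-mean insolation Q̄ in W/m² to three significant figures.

Solar declination: sin δ = sin ε · sin L_s = sin 23.44° × sin 78.0° = 0.38910, so δ = +22.898°.
cos h₀ = −tan(+58.4°) tan(+22.898°) = -0.6866, h₀ = 2.3276 rad.
Bracket: h₀ sin ϕ sin δ + cos ϕ cos δ sin h₀ = 2.3276×0.85173×0.38910 + 0.52399×0.92120×0.72706 = 0.771386 + 0.350952 = 1.122338.
Q̄ = (S_0/π) × [bracket] = (1361/π) × 1.122338 = 486.2 W/m².

Q̄ ≈ 486 W/m²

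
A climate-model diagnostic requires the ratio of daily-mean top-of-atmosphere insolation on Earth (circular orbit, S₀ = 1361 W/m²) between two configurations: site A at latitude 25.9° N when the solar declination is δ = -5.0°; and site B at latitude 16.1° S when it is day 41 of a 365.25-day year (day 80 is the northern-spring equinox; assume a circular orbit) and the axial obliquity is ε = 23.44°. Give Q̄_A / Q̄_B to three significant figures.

— Configuration A (φ=+25.9°):
cos H₀ = −tan(+25.9°) tan(-5.000°) = 0.0425, H₀ = 1.5283 rad.
Bracket: H₀ sin φ sin δ + cos φ cos δ sin H₀ = 1.5283×0.43680×-0.08716 + 0.89956×0.99619×0.99910 = -0.058185 + 0.895326 = 0.837141.
Q̄ = (S₀/π) × [bracket] = (1361/π) × 0.837141 = 362.67 W/m².
— Configuration B (φ=-16.1°):
Solar longitude: λ_s = 360° × (41 − 80)/365.25 = -38.439°, i.e. -38.439° + 360° = 321.561°.
sin δ = sin 23.44° × sin 321.561° = -0.24730, so δ = -14.318°.
cos H₀ = −tan(-16.1°) tan(-14.318°) = -0.0737, H₀ = 1.6445 rad.
Bracket: H₀ sin φ sin δ + cos φ cos δ sin H₀ = 1.6445×-0.27731×-0.24730 + 0.96078×0.96894×0.99728 = 0.112778 + 0.928406 = 1.041184.
Q̄ = (S₀/π) × [bracket] = (1361/π) × 1.041184 = 451.06 W/m².
Ratio Q̄_A / Q̄_B = 362.67 / 451.06 = 0.8040.

Q̄_A / Q̄_B ≈ 0.804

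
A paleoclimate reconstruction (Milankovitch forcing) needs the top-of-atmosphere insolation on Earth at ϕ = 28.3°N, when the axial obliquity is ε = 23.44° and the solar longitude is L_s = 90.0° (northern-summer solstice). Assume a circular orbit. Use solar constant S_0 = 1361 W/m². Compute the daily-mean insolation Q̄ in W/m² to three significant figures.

Solar declination: sin δ = sin ε · sin L_s = sin 23.44° × sin 90.0° = 0.39779, so δ = +23.440°.
cos h₀ = −tan(+28.3°) tan(+23.440°) = -0.2335, h₀ = 1.8064 rad.
Bracket: h₀ sin ϕ sin δ + cos ϕ cos δ sin h₀ = 1.8064×0.47409×0.39779 + 0.88048×0.91748×0.97237 = 0.340666 + 0.785503 = 1.126169.
Q̄ = (S_0/π) × [bracket] = (1361/π) × 1.126169 = 487.9 W/m².

Q̄ ≈ 488 W/m²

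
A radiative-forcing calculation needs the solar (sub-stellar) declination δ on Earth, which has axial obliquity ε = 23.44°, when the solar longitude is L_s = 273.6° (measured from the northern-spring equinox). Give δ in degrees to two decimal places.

δ = -23.39°

sin δ = sin ε · sin L_s = sin 23.44° × sin 273.6° = -0.397004.
δ = arcsin(-0.397004) = -23.39°.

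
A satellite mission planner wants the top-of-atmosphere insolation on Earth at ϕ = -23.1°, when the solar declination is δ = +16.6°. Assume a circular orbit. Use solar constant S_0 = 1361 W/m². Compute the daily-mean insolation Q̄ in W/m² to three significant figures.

cos h₀ = −tan(-23.1°) tan(+16.600°) = 0.1272, h₀ = 1.4433 rad.
Bracket: h₀ sin ϕ sin δ + cos ϕ cos δ sin h₀ = 1.4433×-0.39234×0.28569 + 0.91982×0.95832×0.99188 = -0.161776 + 0.874324 = 0.712548.
Q̄ = (S_0/π) × [bracket] = (1361/π) × 0.712548 = 308.7 W/m².

Q̄ ≈ 309 W/m²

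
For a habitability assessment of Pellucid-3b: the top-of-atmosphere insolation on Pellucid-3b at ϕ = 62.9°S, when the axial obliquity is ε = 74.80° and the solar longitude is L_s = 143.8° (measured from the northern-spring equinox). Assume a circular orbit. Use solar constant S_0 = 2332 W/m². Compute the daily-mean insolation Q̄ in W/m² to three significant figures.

Solar declination: sin δ = sin ε · sin L_s = sin 74.80° × sin 143.8° = 0.56994, so δ = +34.746°.
cos h₀ = −tan(-62.9°) tan(+34.746°) = 1.3555 ≥ 1 ⇒ polar night, h₀ = 0 and Q̄ = 0.

Q̄ ≈ 0.00 W/m²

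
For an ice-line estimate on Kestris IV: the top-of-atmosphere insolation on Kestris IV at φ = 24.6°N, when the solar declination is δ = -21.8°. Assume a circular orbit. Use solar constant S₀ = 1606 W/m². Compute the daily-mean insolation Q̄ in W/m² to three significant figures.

Q̄ ≈ 315 W/m²

cos H₀ = −tan(+24.6°) tan(-21.800°) = 0.1831, H₀ = 1.3866 rad.
Bracket: H₀ sin φ sin δ + cos φ cos δ sin H₀ = 1.3866×0.41628×-0.37137 + 0.90924×0.92849×0.98309 = -0.214360 + 0.829944 = 0.615584.
Q̄ = (S₀/π) × [bracket] = (1606/π) × 0.615584 = 314.7 W/m².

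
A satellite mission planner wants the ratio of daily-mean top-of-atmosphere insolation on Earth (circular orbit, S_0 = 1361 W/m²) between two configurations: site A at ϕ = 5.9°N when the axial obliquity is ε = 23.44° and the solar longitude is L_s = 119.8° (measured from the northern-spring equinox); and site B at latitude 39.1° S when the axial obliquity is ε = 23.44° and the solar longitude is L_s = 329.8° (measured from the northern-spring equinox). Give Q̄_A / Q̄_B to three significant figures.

Q̄_A / Q̄_B ≈ 1.02

— Configuration A (ϕ=+5.9°):
Solar declination: sin δ = sin ε · sin L_s = sin 23.44° × sin 119.8° = 0.34519, so δ = +20.193°.
cos h₀ = −tan(+5.9°) tan(+20.193°) = -0.0380, h₀ = 1.6088 rad.
Bracket: h₀ sin ϕ sin δ + cos ϕ cos δ sin h₀ = 1.6088×0.10279×0.34519 + 0.99470×0.93853×0.99928 = 0.057084 + 0.932884 = 0.989968.
Q̄ = (S_0/π) × [bracket] = (1361/π) × 0.989968 = 428.87 W/m².
— Configuration B (ϕ=-39.1°):
Solar declination: sin δ = sin ε · sin L_s = sin 23.44° × sin 329.8° = -0.20010, so δ = -11.543°.
cos h₀ = −tan(-39.1°) tan(-11.543°) = -0.1660, h₀ = 1.7375 rad.
Bracket: h₀ sin ϕ sin δ + cos ϕ cos δ sin h₀ = 1.7375×-0.63068×-0.20010 + 0.77605×0.97978×0.98613 = 0.219271 + 0.749812 = 0.969083.
Q̄ = (S_0/π) × [bracket] = (1361/π) × 0.969083 = 419.83 W/m².
Ratio Q̄_A / Q̄_B = 428.87 / 419.83 = 1.022.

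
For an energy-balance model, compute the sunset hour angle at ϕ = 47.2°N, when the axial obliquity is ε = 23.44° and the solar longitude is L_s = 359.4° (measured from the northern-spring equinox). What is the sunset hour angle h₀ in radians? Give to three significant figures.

h₀ = 1.57 rad

Solar declination: sin δ = sin ε · sin L_s = sin 23.44° × sin 359.4° = -0.00417, so δ = -0.239°.
cos h₀ = −tan ϕ · tan δ = −tan(+47.2°) × tan(-0.239°) = 0.0045, so h₀ = 1.5663 rad = 89.74°.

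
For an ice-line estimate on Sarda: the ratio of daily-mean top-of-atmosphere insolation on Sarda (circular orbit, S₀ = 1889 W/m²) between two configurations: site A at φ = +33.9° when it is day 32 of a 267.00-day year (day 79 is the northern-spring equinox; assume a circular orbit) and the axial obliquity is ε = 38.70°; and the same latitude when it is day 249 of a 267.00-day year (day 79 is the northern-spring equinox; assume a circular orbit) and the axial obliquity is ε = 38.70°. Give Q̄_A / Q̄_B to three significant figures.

— Configuration A (φ=+33.9°):
Solar longitude: λ_s = 360° × (32 − 79)/267.00 = -63.371°, i.e. -63.371° + 360° = 296.629°.
sin δ = sin 38.70° × sin 296.629° = -0.55892, so δ = -33.981°.
cos H₀ = −tan(+33.9°) tan(-33.981°) = 0.4529, H₀ = 1.1007 rad.
Bracket: H₀ sin φ sin δ + cos φ cos δ sin H₀ = 1.1007×0.55775×-0.55892 + 0.83001×0.82922×0.89155 = -0.343130 + 0.613619 = 0.270489.
Q̄ = (S₀/π) × [bracket] = (1889/π) × 0.270489 = 162.64 W/m².
— Configuration B (φ=+33.9°):
Solar longitude: λ_s = 360° × (249 − 79)/267.00 = 229.213°.
sin δ = sin 38.70° × sin 229.213° = -0.47340, so δ = -28.255°.
cos H₀ = −tan(+33.9°) tan(-28.255°) = 0.3611, H₀ = 1.2013 rad.
Bracket: H₀ sin φ sin δ + cos φ cos δ sin H₀ = 1.2013×0.55775×-0.47340 + 0.83001×0.88085×0.93251 = -0.317190 + 0.681771 = 0.364581.
Q̄ = (S₀/π) × [bracket] = (1889/π) × 0.364581 = 219.22 W/m².
Ratio Q̄_A / Q̄_B = 162.64 / 219.22 = 0.7419.

Q̄_A / Q̄_B ≈ 0.742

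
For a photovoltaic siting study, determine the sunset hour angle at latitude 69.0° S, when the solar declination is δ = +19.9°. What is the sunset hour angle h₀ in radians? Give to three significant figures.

cos h₀ = −tan ϕ · tan δ = −tan(-69.0°) × tan(+19.900°) = 0.9430, so h₀ = 0.3392 rad = 19.43°.

h₀ = 0.339 rad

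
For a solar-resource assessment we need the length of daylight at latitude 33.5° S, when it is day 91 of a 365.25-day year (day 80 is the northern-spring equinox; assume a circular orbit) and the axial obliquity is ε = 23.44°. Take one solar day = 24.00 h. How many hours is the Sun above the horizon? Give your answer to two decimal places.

11.62 h

Solar longitude: λ_s = 360° × (91 − 80)/365.25 = 10.842°.
sin δ = sin 23.44° × sin 10.842° = 0.07482, so δ = +4.291°.
cos H₀ = −tan φ · tan δ = −tan(-33.5°) × tan(+4.291°) = 0.0497, so H₀ = 1.5211 rad = 87.15°.
Daylight = 2H₀/(2π) × 24.00 h = (1.5211/π) × 24.00 = 11.62 h.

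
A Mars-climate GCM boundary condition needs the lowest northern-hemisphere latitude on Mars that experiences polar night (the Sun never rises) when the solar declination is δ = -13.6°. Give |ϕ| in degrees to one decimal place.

Polar night requires cos h₀ = −tan ϕ tan δ ≥ 1, i.e. tan ϕ tan δ ≤ −1.
The boundary is |tan ϕ| · |tan δ| = 1, so |ϕ| = 90° − |δ| = 90° − 13.6° = 76.4° in the northern hemisphere.

|ϕ| = 76.4°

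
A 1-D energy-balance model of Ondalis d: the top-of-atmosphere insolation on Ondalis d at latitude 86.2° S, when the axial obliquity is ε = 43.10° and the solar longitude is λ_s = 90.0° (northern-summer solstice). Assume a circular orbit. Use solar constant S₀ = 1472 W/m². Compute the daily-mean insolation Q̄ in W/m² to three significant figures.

Q̄ ≈ 0.00 W/m²

Solar declination: sin δ = sin ε · sin λ_s = sin 43.10° × sin 90.0° = 0.68327, so δ = +43.100°.
cos H₀ = −tan(-86.2°) tan(+43.100°) = 14.0889 ≥ 1 ⇒ polar night, H₀ = 0 and Q̄ = 0.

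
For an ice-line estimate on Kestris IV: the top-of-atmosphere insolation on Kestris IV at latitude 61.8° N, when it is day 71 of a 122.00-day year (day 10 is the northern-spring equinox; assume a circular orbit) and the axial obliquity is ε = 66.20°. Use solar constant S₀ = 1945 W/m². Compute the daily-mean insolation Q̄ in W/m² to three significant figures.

Solar longitude: λ_s = 360° × (71 − 10)/122.00 = 180.000°.
sin δ = sin 66.20° × sin 180.000° = 0.00000, so δ = +0.000°.
cos H₀ = −tan(+61.8°) tan(+0.000°) = -0.0000, H₀ = 1.5708 rad.
Bracket: H₀ sin φ sin δ + cos φ cos δ sin H₀ = 1.5708×0.88130×0.00000 + 0.47255×1.00000×1.00000 = 0.000000 + 0.472550 = 0.472550.
Q̄ = (S₀/π) × [bracket] = (1945/π) × 0.472550 = 292.6 W/m².

Q̄ ≈ 293 W/m²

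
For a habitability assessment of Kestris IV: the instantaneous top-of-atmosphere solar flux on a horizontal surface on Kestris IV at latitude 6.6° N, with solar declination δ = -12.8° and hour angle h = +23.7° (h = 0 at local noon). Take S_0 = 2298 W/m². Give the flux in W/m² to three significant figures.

1.98e+03 W/m²

cos θ_z = sin ϕ sin δ + cos ϕ cos δ cos h = -0.025464 + 0.886990 = 0.861526.
Flux = S_0 · cos θ_z = 2298 × 0.861526 = 1980 W/m².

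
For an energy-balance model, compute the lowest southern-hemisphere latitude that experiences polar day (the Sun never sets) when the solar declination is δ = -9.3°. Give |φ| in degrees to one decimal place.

|φ| = 80.7°

Polar day requires cos H₀ = −tan φ tan δ ≤ −1, i.e. tan φ tan δ ≥ 1.
The boundary is |tan φ| · |tan δ| = 1, so |φ| = 90° − |δ| = 90° − 9.3° = 80.7° in the southern hemisphere.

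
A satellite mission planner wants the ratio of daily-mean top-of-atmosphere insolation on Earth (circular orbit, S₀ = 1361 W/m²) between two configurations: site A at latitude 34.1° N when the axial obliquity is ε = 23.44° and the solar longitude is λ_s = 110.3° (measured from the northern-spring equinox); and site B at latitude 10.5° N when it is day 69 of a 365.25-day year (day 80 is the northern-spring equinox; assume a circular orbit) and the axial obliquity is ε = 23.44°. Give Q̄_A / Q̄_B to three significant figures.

— Configuration A (φ=+34.1°):
Solar declination: sin δ = sin ε · sin λ_s = sin 23.44° × sin 110.3° = 0.37308, so δ = +21.906°.
cos H₀ = −tan(+34.1°) tan(+21.906°) = -0.2723, H₀ = 1.8465 rad.
Bracket: H₀ sin φ sin δ + cos φ cos δ sin H₀ = 1.8465×0.56064×0.37308 + 0.82806×0.92780×0.96223 = 0.386221 + 0.739256 = 1.125477.
Q̄ = (S₀/π) × [bracket] = (1361/π) × 1.125477 = 487.58 W/m².
— Configuration B (φ=+10.5°):
Solar longitude: λ_s = 360° × (69 − 80)/365.25 = -10.842°, i.e. -10.842° + 360° = 349.158°.
sin δ = sin 23.44° × sin 349.158° = -0.07482, so δ = -4.291°.
cos H₀ = −tan(+10.5°) tan(-4.291°) = 0.0139, H₀ = 1.5569 rad.
Bracket: H₀ sin φ sin δ + cos φ cos δ sin H₀ = 1.5569×0.18224×-0.07482 + 0.98325×0.99720×0.99990 = -0.021229 + 0.980399 = 0.959170.
Q̄ = (S₀/π) × [bracket] = (1361/π) × 0.959170 = 415.53 W/m².
Ratio Q̄_A / Q̄_B = 487.58 / 415.53 = 1.173.

Q̄_A / Q̄_B ≈ 1.17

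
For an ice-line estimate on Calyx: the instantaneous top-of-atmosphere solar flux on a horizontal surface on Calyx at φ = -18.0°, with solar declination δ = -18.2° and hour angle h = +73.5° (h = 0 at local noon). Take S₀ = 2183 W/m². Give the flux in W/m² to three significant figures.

771 W/m²

cos θ_z = sin φ sin δ + cos φ cos δ cos h = 0.096517 + 0.256601 = 0.353118.
Flux = S₀ · cos θ_z = 2183 × 0.353118 = 770.9 W/m².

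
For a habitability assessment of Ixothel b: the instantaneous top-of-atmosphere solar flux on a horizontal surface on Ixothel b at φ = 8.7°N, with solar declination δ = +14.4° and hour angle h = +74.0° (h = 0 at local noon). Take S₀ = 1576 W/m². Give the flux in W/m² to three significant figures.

475 W/m²

cos θ_z = sin φ sin δ + cos φ cos δ cos h = 0.037617 + 0.263906 = 0.301523.
Flux = S₀ · cos θ_z = 1576 × 0.301523 = 475.2 W/m².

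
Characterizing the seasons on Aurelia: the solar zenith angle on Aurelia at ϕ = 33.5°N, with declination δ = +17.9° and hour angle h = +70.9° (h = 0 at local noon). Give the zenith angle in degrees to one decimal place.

θ_z = 64.6°

cos θ_z = sin ϕ sin δ + cos ϕ cos δ cos h = 0.169641 + 0.259654 = 0.429295.
θ_z = arccos(0.429295) = 64.6°.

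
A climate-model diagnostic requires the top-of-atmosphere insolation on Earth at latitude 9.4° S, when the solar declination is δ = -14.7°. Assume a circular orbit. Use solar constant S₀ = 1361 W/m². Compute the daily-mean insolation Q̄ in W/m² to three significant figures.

Q̄ ≈ 442 W/m²

cos H₀ = −tan(-9.4°) tan(-14.700°) = -0.0434, H₀ = 1.6142 rad.
Bracket: H₀ sin φ sin δ + cos φ cos δ sin H₀ = 1.6142×-0.16333×-0.25376 + 0.98657×0.96727×0.99906 = 0.066903 + 0.953383 = 1.020286.
Q̄ = (S₀/π) × [bracket] = (1361/π) × 1.020286 = 442.0 W/m².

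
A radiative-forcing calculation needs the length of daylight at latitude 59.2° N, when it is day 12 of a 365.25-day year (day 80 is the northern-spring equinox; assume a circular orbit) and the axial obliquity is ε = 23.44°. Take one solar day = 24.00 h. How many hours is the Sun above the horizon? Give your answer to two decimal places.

Solar longitude: λ_s = 360° × (12 − 80)/365.25 = -67.023°, i.e. -67.023° + 360° = 292.977°.
sin δ = sin 23.44° × sin 292.977° = -0.36623, so δ = -21.483°.
cos H₀ = −tan φ · tan δ = −tan(+59.2°) × tan(-21.483°) = 0.6602, so H₀ = 0.8497 rad = 48.68°.
Daylight = 2H₀/(2π) × 24.00 h = (0.8497/π) × 24.00 = 6.49 h.

6.49 h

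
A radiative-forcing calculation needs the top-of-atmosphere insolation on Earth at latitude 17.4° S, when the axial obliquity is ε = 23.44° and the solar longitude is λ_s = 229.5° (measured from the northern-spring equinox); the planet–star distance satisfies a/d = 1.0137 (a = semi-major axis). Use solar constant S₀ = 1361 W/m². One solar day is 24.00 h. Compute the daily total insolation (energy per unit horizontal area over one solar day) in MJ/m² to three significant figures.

Solar declination: sin δ = sin ε · sin λ_s = sin 23.44° × sin 229.5° = -0.30248, so δ = -17.607°.
cos H₀ = −tan(-17.4°) tan(-17.607°) = -0.0995, H₀ = 1.6704 rad.
Bracket: H₀ sin φ sin δ + cos φ cos δ sin H₀ = 1.6704×-0.29904×-0.30248 + 0.95424×0.95316×0.99504 = 0.151094 + 0.905032 = 1.056126.
Inverse-square distance factor (a/d)² = 1.0137² = 1.027588.
Q̄ = (S₀/π) × 1.027588 × [bracket] = (1361/π) × 1.027588 × 1.056126 = 470.16 W/m².
Daily total = Q̄ × 24.00 h × 3600 s/h = 470.16 × 24.00 × 3600 / 10⁶ = 40.62 MJ/m².

40.6 MJ/m²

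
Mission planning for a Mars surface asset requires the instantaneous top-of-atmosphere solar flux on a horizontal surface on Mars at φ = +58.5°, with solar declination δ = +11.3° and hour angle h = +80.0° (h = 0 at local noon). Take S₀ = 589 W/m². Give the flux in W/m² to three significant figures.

cos θ_z = sin φ sin δ + cos φ cos δ cos h = 0.167072 + 0.088972 = 0.256044.
Flux = S₀ · cos θ_z = 589 × 0.256044 = 150.8 W/m².

151 W/m²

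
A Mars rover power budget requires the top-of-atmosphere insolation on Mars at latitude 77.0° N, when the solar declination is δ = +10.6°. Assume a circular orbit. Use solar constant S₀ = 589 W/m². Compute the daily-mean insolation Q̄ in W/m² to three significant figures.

cos H₀ = −tan(+77.0°) tan(+10.600°) = -0.8106, H₀ = 2.5160 rad.
Bracket: H₀ sin φ sin δ + cos φ cos δ sin H₀ = 2.5160×0.97437×0.18395 + 0.22495×0.98294×0.58558 = 0.450956 + 0.129479 = 0.580435.
Q̄ = (S₀/π) × [bracket] = (589/π) × 0.580435 = 108.8 W/m².

Q̄ ≈ 109 W/m²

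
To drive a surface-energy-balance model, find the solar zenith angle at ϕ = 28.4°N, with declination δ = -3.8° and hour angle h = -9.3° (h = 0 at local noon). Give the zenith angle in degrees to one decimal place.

θ_z = 33.4°

cos θ_z = sin ϕ sin δ + cos ϕ cos δ cos h = -0.031521 + 0.866178 = 0.834657.
θ_z = arccos(0.834657) = 33.4°.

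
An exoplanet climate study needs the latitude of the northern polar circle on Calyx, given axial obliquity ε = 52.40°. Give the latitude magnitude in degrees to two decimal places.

37.60°

The polar circle is the lowest latitude that experiences at least one full rotation of continuous daylight at the northern-summer solstice; it lies at |ϕ| = 90° − ε = 90° − 52.40° = 37.60°.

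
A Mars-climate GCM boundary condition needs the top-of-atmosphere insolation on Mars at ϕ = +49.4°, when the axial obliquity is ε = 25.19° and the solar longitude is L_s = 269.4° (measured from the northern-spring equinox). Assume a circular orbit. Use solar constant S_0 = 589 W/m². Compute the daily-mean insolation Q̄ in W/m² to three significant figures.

Q̄ ≈ 32.3 W/m²

Solar declination: sin δ = sin ε · sin L_s = sin 25.19° × sin 269.4° = -0.42560, so δ = -25.189°.
cos h₀ = −tan(+49.4°) tan(-25.189°) = 0.5487, h₀ = 0.9900 rad.
Bracket: h₀ sin ϕ sin δ + cos ϕ cos δ sin h₀ = 0.9900×0.75927×-0.42560 + 0.65077×0.90491×0.83600 = -0.319914 + 0.492311 = 0.172397.
Q̄ = (S_0/π) × [bracket] = (589/π) × 0.172397 = 32.32 W/m².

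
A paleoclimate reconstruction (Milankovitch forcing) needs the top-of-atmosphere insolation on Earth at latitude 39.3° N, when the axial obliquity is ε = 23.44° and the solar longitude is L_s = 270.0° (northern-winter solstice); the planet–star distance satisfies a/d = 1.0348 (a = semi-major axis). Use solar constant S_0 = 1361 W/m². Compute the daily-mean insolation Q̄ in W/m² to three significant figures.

Solar declination: sin δ = sin ε · sin L_s = sin 23.44° × sin 270.0° = -0.39779, so δ = -23.440°.
cos h₀ = −tan(+39.3°) tan(-23.440°) = 0.3549, h₀ = 1.2080 rad.
Bracket: h₀ sin ϕ sin δ + cos ϕ cos δ sin h₀ = 1.2080×0.63338×-0.39779 + 0.77384×0.91748×0.93492 = -0.304358 + 0.663777 = 0.359419.
Inverse-square distance factor (a/d)² = 1.0348² = 1.070811.
Q̄ = (S_0/π) × 1.070811 × [bracket] = (1361/π) × 1.070811 × 0.359419 = 166.7 W/m².

Q̄ ≈ 167 W/m²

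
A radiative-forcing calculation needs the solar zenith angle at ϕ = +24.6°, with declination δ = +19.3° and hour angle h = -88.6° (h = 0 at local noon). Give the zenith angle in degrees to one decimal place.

cos θ_z = sin ϕ sin δ + cos ϕ cos δ cos h = 0.137587 + 0.020966 = 0.158553.
θ_z = arccos(0.158553) = 80.9°.

θ_z = 80.9°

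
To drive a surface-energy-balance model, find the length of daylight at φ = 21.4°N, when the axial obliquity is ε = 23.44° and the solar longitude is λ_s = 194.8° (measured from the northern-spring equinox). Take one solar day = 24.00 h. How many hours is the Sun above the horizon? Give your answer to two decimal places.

Solar declination: sin δ = sin ε · sin λ_s = sin 23.44° × sin 194.8° = -0.10161, so δ = -5.832°.
cos H₀ = −tan φ · tan δ = −tan(+21.4°) × tan(-5.832°) = 0.0400, so H₀ = 1.5308 rad = 87.71°.
Daylight = 2H₀/(2π) × 24.00 h = (1.5308/π) × 24.00 = 11.69 h.

11.69 h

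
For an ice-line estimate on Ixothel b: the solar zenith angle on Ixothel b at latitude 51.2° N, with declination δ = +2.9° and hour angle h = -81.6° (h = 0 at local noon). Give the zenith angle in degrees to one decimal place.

θ_z = 82.5°

cos θ_z = sin ϕ sin δ + cos ϕ cos δ cos h = 0.039429 + 0.091419 = 0.130848.
θ_z = arccos(0.130848) = 82.5°.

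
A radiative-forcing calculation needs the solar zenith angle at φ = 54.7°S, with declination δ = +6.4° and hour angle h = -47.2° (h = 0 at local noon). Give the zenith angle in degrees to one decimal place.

cos θ_z = sin φ sin δ + cos φ cos δ cos h = -0.090974 + 0.390173 = 0.299199.
θ_z = arccos(0.299199) = 72.6°.

θ_z = 72.6°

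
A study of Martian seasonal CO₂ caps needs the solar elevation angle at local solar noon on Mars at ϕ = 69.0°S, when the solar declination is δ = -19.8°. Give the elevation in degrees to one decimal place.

40.8°

At local noon the hour angle is zero, so the zenith angle equals |ϕ − δ| = |-69.0° − (-19.800°)| = 49.200°.
Elevation = 90° − 49.200° = 40.8°.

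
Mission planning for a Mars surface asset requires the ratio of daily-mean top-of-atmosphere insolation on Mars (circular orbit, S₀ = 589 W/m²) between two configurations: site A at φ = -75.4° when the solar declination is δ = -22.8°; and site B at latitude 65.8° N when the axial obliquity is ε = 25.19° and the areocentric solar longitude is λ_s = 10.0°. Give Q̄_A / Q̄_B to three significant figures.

Q̄_A / Q̄_B ≈ 2.26

— Configuration A (φ=-75.4°):
cos H₀ = −tan(-75.4°) tan(-22.800°) = -1.6138 ≤ −1 ⇒ polar day, H₀ = π.
Bracket: H₀ sin φ sin δ + cos φ cos δ sin H₀ = 3.1416×-0.96771×-0.38752 + 0.25207×0.92186×0.00000 = 1.178122 + 0.000000 = 1.178122.
Q̄ = (S₀/π) × [bracket] = (589/π) × 1.178122 = 220.88 W/m².
— Configuration B (φ=+65.8°):
sin δ = sin 25.19° × sin 10.0° = 0.07391, so δ = +4.239°.
cos H₀ = −tan(+65.8°) tan(+4.239°) = -0.1649, H₀ = 1.7365 rad.
Bracket: H₀ sin φ sin δ + cos φ cos δ sin H₀ = 1.7365×0.91212×0.07391 + 0.40992×0.99727×0.98631 = 0.117066 + 0.403204 = 0.520270.
Q̄ = (S₀/π) × [bracket] = (589/π) × 0.520270 = 97.543 W/m².
Ratio Q̄_A / Q̄_B = 220.88 / 97.543 = 2.264.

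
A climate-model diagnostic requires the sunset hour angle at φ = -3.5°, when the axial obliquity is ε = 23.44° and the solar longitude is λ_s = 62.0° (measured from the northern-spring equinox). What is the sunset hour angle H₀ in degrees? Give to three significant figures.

H₀ = 88.7°

Solar declination: sin δ = sin ε · sin λ_s = sin 23.44° × sin 62.0° = 0.35123, so δ = +20.562°.
cos H₀ = −tan φ · tan δ = −tan(-3.5°) × tan(+20.562°) = 0.0229, so H₀ = 1.5479 rad = 88.69°.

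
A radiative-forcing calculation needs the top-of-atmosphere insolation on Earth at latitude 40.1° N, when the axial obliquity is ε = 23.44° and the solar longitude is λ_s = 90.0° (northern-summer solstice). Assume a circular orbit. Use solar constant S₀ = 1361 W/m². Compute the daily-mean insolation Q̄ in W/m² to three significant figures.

Q̄ ≈ 499 W/m²

Solar declination: sin δ = sin ε · sin λ_s = sin 23.44° × sin 90.0° = 0.39779, so δ = +23.440°.
cos H₀ = −tan(+40.1°) tan(+23.440°) = -0.3651, H₀ = 1.9445 rad.
Bracket: H₀ sin φ sin δ + cos φ cos δ sin H₀ = 1.9445×0.64412×0.39779 + 0.76492×0.91748×0.93097 = 0.498229 + 0.653354 = 1.151583.
Q̄ = (S₀/π) × [bracket] = (1361/π) × 1.151583 = 498.9 W/m².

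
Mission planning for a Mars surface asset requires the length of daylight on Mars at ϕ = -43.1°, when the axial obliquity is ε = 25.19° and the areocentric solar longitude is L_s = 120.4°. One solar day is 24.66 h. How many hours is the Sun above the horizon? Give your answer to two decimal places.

sin δ = sin 25.19° × sin 120.4° = 0.36710, so δ = +21.537°.
cos h₀ = −tan ϕ · tan δ = −tan(-43.1°) × tan(+21.537°) = 0.3693, so h₀ = 1.1925 rad = 68.33°.
Daylight = 2h₀/(2π) × 24.66 h = (1.1925/π) × 24.66 = 9.36 h.

9.36 h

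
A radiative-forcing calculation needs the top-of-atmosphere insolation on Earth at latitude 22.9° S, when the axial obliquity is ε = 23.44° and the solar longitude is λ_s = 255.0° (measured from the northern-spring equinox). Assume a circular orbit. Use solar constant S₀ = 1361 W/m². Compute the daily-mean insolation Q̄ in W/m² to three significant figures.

Q̄ ≈ 476 W/m²

Solar declination: sin δ = sin ε · sin λ_s = sin 23.44° × sin 255.0° = -0.38423, so δ = -22.596°.
cos H₀ = −tan(-22.9°) tan(-22.596°) = -0.1758, H₀ = 1.7475 rad.
Bracket: H₀ sin φ sin δ + cos φ cos δ sin H₀ = 1.7475×-0.38912×-0.38423 + 0.92119×0.92324×0.98443 = 0.261271 + 0.837237 = 1.098508.
Q̄ = (S₀/π) × [bracket] = (1361/π) × 1.098508 = 475.9 W/m².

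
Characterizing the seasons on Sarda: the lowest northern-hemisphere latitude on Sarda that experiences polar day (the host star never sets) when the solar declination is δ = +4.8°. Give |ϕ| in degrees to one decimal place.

Polar day requires cos h₀ = −tan ϕ tan δ ≤ −1, i.e. tan ϕ tan δ ≥ 1.
The boundary is |tan ϕ| · |tan δ| = 1, so |ϕ| = 90° − |δ| = 90° − 4.8° = 85.2° in the northern hemisphere.

|ϕ| = 85.2°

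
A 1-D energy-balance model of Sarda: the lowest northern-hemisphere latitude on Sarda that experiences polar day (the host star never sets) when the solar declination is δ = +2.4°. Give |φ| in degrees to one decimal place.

|φ| = 87.6°

Polar day requires cos H₀ = −tan φ tan δ ≤ −1, i.e. tan φ tan δ ≥ 1.
The boundary is |tan φ| · |tan δ| = 1, so |φ| = 90° − |δ| = 90° − 2.4° = 87.6° in the northern hemisphere.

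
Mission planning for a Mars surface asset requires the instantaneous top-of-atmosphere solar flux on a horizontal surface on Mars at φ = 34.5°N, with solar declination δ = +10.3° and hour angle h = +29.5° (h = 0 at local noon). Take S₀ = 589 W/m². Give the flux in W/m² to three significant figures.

475 W/m²

cos θ_z = sin φ sin δ + cos φ cos δ cos h = 0.101275 + 0.705724 = 0.806999.
Flux = S₀ · cos θ_z = 589 × 0.806999 = 475.3 W/m².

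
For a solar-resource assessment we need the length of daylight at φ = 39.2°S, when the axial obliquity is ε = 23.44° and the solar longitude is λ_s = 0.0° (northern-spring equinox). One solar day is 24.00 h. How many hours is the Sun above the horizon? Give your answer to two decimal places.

12.00 h

Solar declination: sin δ = sin ε · sin λ_s = sin 23.44° × sin 0.0° = 0.00000, so δ = +0.000°.
cos H₀ = −tan φ · tan δ = −tan(-39.2°) × tan(+0.000°) = 0.0000, so H₀ = 1.5708 rad = 90.00°.
Daylight = 2H₀/(2π) × 24.00 h = (1.5708/π) × 24.00 = 12.00 h.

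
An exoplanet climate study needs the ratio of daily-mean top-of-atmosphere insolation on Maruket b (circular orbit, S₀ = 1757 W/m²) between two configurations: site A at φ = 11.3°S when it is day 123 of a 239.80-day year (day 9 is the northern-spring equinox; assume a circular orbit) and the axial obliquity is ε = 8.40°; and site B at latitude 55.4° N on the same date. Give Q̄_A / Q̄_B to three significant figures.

— Configuration A (φ=-11.3°):
Solar longitude: λ_s = 360° × (123 − 9)/239.80 = 171.143°.
sin δ = sin 8.40° × sin 171.143° = 0.02249, so δ = +1.289°.
cos H₀ = −tan(-11.3°) tan(+1.289°) = 0.0045, H₀ = 1.5663 rad.
Bracket: H₀ sin φ sin δ + cos φ cos δ sin H₀ = 1.5663×-0.19595×0.02249 + 0.98061×0.99975×0.99999 = -0.006903 + 0.980355 = 0.973452.
Q̄ = (S₀/π) × [bracket] = (1757/π) × 0.973452 = 544.42 W/m².
— Configuration B (φ=+55.4°):
cos H₀ = −tan(+55.4°) tan(+1.289°) = -0.0326, H₀ = 1.6034 rad.
Bracket: H₀ sin φ sin δ + cos φ cos δ sin H₀ = 1.6034×0.82314×0.02249 + 0.56784×0.99975×0.99947 = 0.029683 + 0.567397 = 0.597080.
Q̄ = (S₀/π) × [bracket] = (1757/π) × 0.597080 = 333.93 W/m².
Ratio Q̄_A / Q̄_B = 544.42 / 333.93 = 1.630.

Q̄_A / Q̄_B ≈ 1.63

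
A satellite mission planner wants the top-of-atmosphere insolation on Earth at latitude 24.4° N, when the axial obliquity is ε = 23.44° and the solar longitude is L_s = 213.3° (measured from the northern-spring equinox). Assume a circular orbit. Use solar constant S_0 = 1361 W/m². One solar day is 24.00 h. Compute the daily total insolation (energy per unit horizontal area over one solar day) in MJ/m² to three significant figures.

Solar declination: sin δ = sin ε · sin L_s = sin 23.44° × sin 213.3° = -0.21839, so δ = -12.615°.
cos h₀ = −tan(+24.4°) tan(-12.615°) = 0.1015, h₀ = 1.4691 rad.
Bracket: h₀ sin ϕ sin δ + cos ϕ cos δ sin h₀ = 1.4691×0.41310×-0.21839 + 0.91068×0.97586×0.99483 = -0.132538 + 0.884102 = 0.751564.
Q̄ = (S_0/π) × [bracket] = (1361/π) × 0.751564 = 325.59 W/m².
Daily total = Q̄ × 24.00 h × 3600 s/h = 325.59 × 24.00 × 3600 / 10⁶ = 28.13 MJ/m².

28.1 MJ/m²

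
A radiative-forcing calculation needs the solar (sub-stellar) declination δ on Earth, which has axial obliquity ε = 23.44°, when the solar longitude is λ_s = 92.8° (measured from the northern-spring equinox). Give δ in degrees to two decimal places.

sin δ = sin ε · sin λ_s = sin 23.44° × sin 92.8° = 0.397314.
δ = arcsin(0.397314) = +23.41°.

δ = +23.41°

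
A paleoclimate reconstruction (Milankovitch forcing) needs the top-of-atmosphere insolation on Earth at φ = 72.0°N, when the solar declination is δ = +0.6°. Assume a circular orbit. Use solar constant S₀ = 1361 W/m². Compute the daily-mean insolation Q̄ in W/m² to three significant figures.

Q̄ ≈ 141 W/m²

cos H₀ = −tan(+72.0°) tan(+0.600°) = -0.0322, H₀ = 1.6030 rad.
Bracket: H₀ sin φ sin δ + cos φ cos δ sin H₀ = 1.6030×0.95106×0.01047 + 0.30902×0.99995×0.99948 = 0.015962 + 0.308844 = 0.324806.
Q̄ = (S₀/π) × [bracket] = (1361/π) × 0.324806 = 140.7 W/m².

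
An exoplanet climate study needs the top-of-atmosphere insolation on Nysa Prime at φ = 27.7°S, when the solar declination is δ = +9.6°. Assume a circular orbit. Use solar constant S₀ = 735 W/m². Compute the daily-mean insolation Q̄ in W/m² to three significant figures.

cos H₀ = −tan(-27.7°) tan(+9.600°) = 0.0888, H₀ = 1.4819 rad.
Bracket: H₀ sin φ sin δ + cos φ cos δ sin H₀ = 1.4819×-0.46484×0.16677 + 0.88539×0.98600×0.99605 = -0.114879 + 0.869546 = 0.754667.
Q̄ = (S₀/π) × [bracket] = (735/π) × 0.754667 = 176.6 W/m².

Q̄ ≈ 177 W/m²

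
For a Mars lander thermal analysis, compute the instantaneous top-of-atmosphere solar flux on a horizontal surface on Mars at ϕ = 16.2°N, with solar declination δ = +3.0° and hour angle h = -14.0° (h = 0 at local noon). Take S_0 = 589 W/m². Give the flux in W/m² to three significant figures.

cos θ_z = sin ϕ sin δ + cos ϕ cos δ cos h = 0.014601 + 0.930492 = 0.945093.
Flux = S_0 · cos θ_z = 589 × 0.945093 = 556.7 W/m².

557 W/m²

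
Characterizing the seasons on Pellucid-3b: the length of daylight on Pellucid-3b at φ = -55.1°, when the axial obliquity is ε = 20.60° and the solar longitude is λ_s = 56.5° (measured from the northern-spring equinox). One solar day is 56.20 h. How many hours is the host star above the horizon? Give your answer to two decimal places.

Solar declination: sin δ = sin ε · sin λ_s = sin 20.60° × sin 56.5° = 0.29340, so δ = +17.061°.
cos H₀ = −tan φ · tan δ = −tan(-55.1°) × tan(+17.061°) = 0.4399, so H₀ = 1.1153 rad = 63.90°.
Daylight = 2H₀/(2π) × 56.20 h = (1.1153/π) × 56.20 = 19.95 h.

19.95 h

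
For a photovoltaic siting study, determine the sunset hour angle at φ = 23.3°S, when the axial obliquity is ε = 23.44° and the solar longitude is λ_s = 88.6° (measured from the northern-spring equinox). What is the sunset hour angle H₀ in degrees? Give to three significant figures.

Solar declination: sin δ = sin ε · sin λ_s = sin 23.44° × sin 88.6° = 0.39767, so δ = +23.433°.
cos H₀ = −tan φ · tan δ = −tan(-23.3°) × tan(+23.433°) = 0.1867, so H₀ = 1.3830 rad = 79.24°.

H₀ = 79.2°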